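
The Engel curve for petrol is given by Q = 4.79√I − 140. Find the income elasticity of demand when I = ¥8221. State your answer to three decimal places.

0.738

At I = 8221: Q = 294.308.
dQ/dI = 4.79/(2√I) = 0.0264145 at this income.
η = (dQ/dI)·(I/Q) = 0.0264145 × (8221/294.308) = 0.738.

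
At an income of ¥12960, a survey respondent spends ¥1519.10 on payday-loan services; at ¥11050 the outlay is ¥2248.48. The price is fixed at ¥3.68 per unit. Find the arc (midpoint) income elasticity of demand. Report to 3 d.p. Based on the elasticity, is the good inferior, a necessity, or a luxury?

-2.434 (inferior good)

With a constant price, Q₁ = 1519.10/3.68 = 412.799 and Q₂ = 2248.48/3.68 = 611.000 (equivalently, work directly with expenditure since P cancels).
Midpoint %ΔQ = (2248.48 − 1519.10)/1883.79 = 0.38719; midpoint %ΔI = (11050 − 12960)/12005 = -0.15910.
η = 0.38719 / -0.15910 = -2.434.
η < 0 ⇒ inferior good.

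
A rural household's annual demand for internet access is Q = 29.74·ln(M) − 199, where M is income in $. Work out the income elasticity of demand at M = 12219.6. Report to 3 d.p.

0.368

At M = 12219.6: Q = 80.877.
dQ/dM = 29.74/M = 0.00243379 at this income.
η = (dQ/dM)·(M/Q) = 0.00243379 × (12219.6/80.877) = 0.368.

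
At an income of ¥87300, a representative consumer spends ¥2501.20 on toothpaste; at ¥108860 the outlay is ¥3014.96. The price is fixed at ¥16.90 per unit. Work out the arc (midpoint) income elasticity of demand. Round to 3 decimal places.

With a constant price, Q₁ = 2501.20/16.90 = 148.000 and Q₂ = 3014.96/16.90 = 178.400 (equivalently, work directly with expenditure since P cancels).
Midpoint %ΔQ = (3014.96 − 2501.20)/2758.08 = 0.18627; midpoint %ΔI = (108860 − 87300)/98080 = 0.21982.
η = 0.18627 / 0.21982 = 0.847.

0.847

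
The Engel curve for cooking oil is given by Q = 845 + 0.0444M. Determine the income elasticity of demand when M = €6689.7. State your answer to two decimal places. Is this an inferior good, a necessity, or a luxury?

0.26 (necessity)

At M = 6689.7: Q = 1142.023.
dQ/dM = 0.0444.
η = (dQ/dM)·(M/Q) = 0.0444 × (6689.7/1142.023) = 0.26.
Since 0 < η < 1, the good is a necessity.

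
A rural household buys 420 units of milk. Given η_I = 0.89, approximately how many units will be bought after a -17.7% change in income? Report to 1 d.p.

%ΔQ ≈ η × %ΔI = 0.89 × (-17.7%) = -15.753%.
New Q ≈ 420 × (1 − 0.15753) = 353.8.

353.8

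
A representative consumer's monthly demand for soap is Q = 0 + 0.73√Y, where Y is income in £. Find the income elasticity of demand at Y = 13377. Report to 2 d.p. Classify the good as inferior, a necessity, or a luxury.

At Y = 13377: Q = 84.431.
dQ/dY = 0.73/(2√Y) = 0.00315583 at this income.
η = (dQ/dY)·(Y/Q) = 0.00315583 × (13377/84.431) = 0.50.
Since 0 < η < 1, the good is a necessity.

0.50 (necessity)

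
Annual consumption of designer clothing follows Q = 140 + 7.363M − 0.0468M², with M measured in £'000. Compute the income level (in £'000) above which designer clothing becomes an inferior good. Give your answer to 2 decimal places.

78.66

dQ/dM = 7.363 − 0.0936M.
The good is inferior where dQ/dM < 0. Setting dQ/dM = 0 gives M = 7.363 / 0.0936 = 78.66.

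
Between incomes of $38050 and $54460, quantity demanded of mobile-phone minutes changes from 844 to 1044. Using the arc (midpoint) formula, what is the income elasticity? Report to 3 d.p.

ΔQ = 1044 − 844 = 200; midpoint Q̄ = (844 + 1044)/2 = 944.
ΔI = 54460 − 38050 = 16410; midpoint Ī = (38050 + 54460)/2 = 46255.
η = (ΔQ/Q̄) ÷ (ΔI/Ī) = (200/944) ÷ (16410/46255) = 0.597.

0.597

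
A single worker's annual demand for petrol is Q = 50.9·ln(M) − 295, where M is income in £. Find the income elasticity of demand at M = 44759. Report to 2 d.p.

At M = 44759: Q = 250.091.
dQ/dM = 50.9/M = 0.0011372 at this income.
η = (dQ/dM)·(M/Q) = 0.0011372 × (44759/250.091) = 0.20.

0.20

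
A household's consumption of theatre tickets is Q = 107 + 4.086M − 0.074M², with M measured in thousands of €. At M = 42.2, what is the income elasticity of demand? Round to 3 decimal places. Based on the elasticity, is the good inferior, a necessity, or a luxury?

-0.617 (inferior good)

At M = 42.2: Q = 147.6470.
dQ/dM = 4.086 − 0.148M = -2.15960.
η = (dQ/dM)·(M/Q) = -2.15960 × (42.2/147.6470) = -0.617.
η < 0 ⇒ inferior good.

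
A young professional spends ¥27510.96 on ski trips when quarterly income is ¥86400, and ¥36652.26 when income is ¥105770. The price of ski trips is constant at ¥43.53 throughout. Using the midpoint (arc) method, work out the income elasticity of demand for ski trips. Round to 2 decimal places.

With a constant price, Q₁ = 27510.96/43.53 = 632.000 and Q₂ = 36652.26/43.53 = 842.000 (equivalently, work directly with expenditure since P cancels).
Midpoint %ΔQ = (36652.26 − 27510.96)/32081.61 = 0.28494; midpoint %ΔI = (105770 − 86400)/96085 = 0.20159.
η = 0.28494 / 0.20159 = 1.41.

1.41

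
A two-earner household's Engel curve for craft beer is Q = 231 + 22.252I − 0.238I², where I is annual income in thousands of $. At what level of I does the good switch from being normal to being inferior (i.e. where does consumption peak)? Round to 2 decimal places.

46.75

dQ/dI = 22.252 − 0.476I.
The good is inferior where dQ/dI < 0. Setting dQ/dI = 0 gives I = 22.252 / 0.476 = 46.75.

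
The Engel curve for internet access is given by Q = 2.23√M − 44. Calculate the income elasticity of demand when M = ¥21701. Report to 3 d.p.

0.577

At M = 21701: Q = 284.507.
dQ/dM = 2.23/(2√M) = 0.00756894 at this income.
η = (dQ/dM)·(M/Q) = 0.00756894 × (21701/284.507) = 0.577.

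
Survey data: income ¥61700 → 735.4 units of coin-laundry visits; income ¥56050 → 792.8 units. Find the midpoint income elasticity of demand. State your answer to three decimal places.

ΔQ = 792.8 − 735.4 = 57.4; midpoint Q̄ = (735.4 + 792.8)/2 = 764.1.
ΔI = 56050 − 61700 = -5650; midpoint Ī = (61700 + 56050)/2 = 58875.
η = (ΔQ/Q̄) ÷ (ΔI/Ī) = (57.4/764.1) ÷ (-5650/58875) = -0.783.

-0.783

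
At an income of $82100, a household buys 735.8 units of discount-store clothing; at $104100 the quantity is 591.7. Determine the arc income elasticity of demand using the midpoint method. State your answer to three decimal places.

-0.919

ΔQ = 591.7 − 735.8 = -144.1; midpoint Q̄ = (735.8 + 591.7)/2 = 663.75.
ΔI = 104100 − 82100 = 22000; midpoint Ī = (82100 + 104100)/2 = 93100.
η = (ΔQ/Q̄) ÷ (ΔI/Ī) = (-144.1/663.75) ÷ (22000/93100) = -0.919.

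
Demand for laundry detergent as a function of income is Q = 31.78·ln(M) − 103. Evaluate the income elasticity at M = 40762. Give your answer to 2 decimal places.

At M = 40762: Q = 234.361.
dQ/dM = 31.78/M = 0.000779648 at this income.
η = (dQ/dM)·(M/Q) = 0.000779648 × (40762/234.361) = 0.14.

0.14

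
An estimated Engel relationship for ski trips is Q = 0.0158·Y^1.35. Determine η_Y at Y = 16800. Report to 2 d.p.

1.35

For Q = A·Y^β the income elasticity is constant and equal to β.
Here β = 1.35, so η = 1.35.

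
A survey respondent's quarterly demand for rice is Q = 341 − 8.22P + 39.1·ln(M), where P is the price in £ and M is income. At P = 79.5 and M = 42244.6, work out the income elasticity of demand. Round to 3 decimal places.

At P = 79.5, M = 42244.6: Q = 103.973.
Holding P constant, ∂Q/∂M = 39.1/M = 0.000925562.
η_M = (∂Q/∂M)·(M/Q) = 0.000925562 × (42244.6/103.973) = 0.376.

0.376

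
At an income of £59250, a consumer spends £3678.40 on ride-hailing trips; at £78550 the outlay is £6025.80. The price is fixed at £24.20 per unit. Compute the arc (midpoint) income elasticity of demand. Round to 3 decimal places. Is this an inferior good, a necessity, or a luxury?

With a constant price, Q₁ = 3678.40/24.20 = 152.000 and Q₂ = 6025.80/24.20 = 249.000 (equivalently, work directly with expenditure since P cancels).
Midpoint %ΔQ = (6025.80 − 3678.40)/4852.10 = 0.48379; midpoint %ΔI = (78550 − 59250)/68900 = 0.28012.
η = 0.48379 / 0.28012 = 1.727.
η > 1 ⇒ luxury.

1.727 (luxury)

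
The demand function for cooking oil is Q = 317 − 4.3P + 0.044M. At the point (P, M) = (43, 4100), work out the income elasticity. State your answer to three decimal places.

At P = 43, M = 4100: Q = 312.500.
Holding P constant, ∂Q/∂M = 0.044.
η_M = (∂Q/∂M)·(M/Q) = 0.044 × (4100/312.500) = 0.577.

0.577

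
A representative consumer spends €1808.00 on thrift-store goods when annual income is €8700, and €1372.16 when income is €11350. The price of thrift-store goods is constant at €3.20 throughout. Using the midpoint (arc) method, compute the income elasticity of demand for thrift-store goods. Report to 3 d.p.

-1.037

With a constant price, Q₁ = 1808.00/3.20 = 565.000 and Q₂ = 1372.16/3.20 = 428.800 (equivalently, work directly with expenditure since P cancels).
Midpoint %ΔQ = (1372.16 − 1808.00)/1590.08 = -0.27410; midpoint %ΔI = (11350 − 8700)/10025 = 0.26434.
η = -0.27410 / 0.26434 = -1.037.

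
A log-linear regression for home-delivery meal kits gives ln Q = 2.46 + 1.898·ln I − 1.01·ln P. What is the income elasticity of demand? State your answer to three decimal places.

1.898

In a log-linear demand, the coefficient on ln I is the income elasticity.
So η = 1.898.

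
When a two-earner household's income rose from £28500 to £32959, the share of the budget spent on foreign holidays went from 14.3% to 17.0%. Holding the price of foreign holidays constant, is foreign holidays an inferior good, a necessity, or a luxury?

The budget share rises as income rises, so η > 1.

luxury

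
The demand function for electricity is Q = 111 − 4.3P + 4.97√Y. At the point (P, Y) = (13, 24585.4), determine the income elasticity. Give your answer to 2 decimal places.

At P = 13, Y = 24585.4: Q = 834.383.
Holding P constant, ∂Q/∂Y = 4.97/(2√Y) = 0.0158485.
η_Y = (∂Q/∂Y)·(Y/Q) = 0.0158485 × (24585.4/834.383) = 0.47.

0.47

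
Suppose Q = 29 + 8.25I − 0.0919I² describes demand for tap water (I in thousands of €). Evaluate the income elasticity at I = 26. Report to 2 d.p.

0.50

At I = 26: Q = 181.3756.
dQ/dI = 8.25 − 0.1838I = 3.47120.
η = (dQ/dI)·(I/Q) = 3.47120 × (26/181.3756) = 0.50.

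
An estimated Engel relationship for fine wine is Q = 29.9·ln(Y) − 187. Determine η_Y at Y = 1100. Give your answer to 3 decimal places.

At Y = 1100: Q = 22.392.
dQ/dY = 29.9/Y = 0.0271818 at this income.
η = (dQ/dY)·(Y/Q) = 0.0271818 × (1100/22.392) = 1.335.

1.335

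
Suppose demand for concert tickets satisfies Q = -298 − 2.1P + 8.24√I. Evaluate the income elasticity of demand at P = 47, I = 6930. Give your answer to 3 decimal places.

At P = 47, I = 6930: Q = 289.252.
Holding P constant, ∂Q/∂I = 8.24/(2√I) = 0.0494915.
η_I = (∂Q/∂I)·(I/Q) = 0.0494915 × (6930/289.252) = 1.186.

1.186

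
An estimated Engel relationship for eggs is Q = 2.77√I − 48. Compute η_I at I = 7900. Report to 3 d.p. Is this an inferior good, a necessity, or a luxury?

0.621 (necessity)

At I = 7900: Q = 198.203.
dQ/dI = 2.77/(2√I) = 0.0155825 at this income.
η = (dQ/dI)·(I/Q) = 0.0155825 × (7900/198.203) = 0.621.
Since 0 < η < 1, the good is a necessity.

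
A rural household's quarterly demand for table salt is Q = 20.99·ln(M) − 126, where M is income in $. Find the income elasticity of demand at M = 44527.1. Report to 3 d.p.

0.213

At M = 44527.1: Q = 98.674.
dQ/dM = 20.99/M = 0.000471398 at this income.
η = (dQ/dM)·(M/Q) = 0.000471398 × (44527.1/98.674) = 0.213.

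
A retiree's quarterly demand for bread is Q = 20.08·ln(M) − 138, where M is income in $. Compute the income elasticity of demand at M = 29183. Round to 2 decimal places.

At M = 29183: Q = 68.449.
dQ/dM = 20.08/M = 0.000688072 at this income.
η = (dQ/dM)·(M/Q) = 0.000688072 × (29183/68.449) = 0.29.

0.29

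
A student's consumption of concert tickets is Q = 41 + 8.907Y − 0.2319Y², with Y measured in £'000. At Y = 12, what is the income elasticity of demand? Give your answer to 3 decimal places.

0.350

At Y = 12: Q = 114.4904.
dQ/dY = 8.907 − 0.4638Y = 3.34140.
η = (dQ/dY)·(Y/Q) = 3.34140 × (12/114.4904) = 0.350.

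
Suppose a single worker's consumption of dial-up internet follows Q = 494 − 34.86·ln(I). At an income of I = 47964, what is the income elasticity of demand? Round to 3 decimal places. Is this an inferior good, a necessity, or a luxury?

-0.295 (inferior good)

At I = 47964: Q = 118.272.
dQ/dI = -34.86/I = -0.000726795 at this income.
η = (dQ/dI)·(I/Q) = -0.000726795 × (47964/118.272) = -0.295.
Since η < 0, the good is an inferior good.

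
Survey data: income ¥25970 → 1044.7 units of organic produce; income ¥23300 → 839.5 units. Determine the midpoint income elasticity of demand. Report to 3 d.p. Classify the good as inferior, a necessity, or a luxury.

2.010 (luxury)

ΔQ = 839.5 − 1044.7 = -205.2; midpoint Q̄ = (1044.7 + 839.5)/2 = 942.1.
ΔI = 23300 − 25970 = -2670; midpoint Ī = (25970 + 23300)/2 = 24635.
η = (ΔQ/Q̄) ÷ (ΔI/Ī) = (-205.2/942.1) ÷ (-2670/24635) = 2.010.
η > 1 ⇒ luxury.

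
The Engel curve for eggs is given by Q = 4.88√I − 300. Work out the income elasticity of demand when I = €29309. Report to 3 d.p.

At I = 29309: Q = 535.450.
dQ/dI = 4.88/(2√I) = 0.0142524 at this income.
η = (dQ/dI)·(I/Q) = 0.0142524 × (29309/535.450) = 0.780.

0.780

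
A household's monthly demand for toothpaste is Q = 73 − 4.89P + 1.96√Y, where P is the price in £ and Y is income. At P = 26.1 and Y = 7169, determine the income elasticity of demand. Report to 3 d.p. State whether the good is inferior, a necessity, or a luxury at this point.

0.745 (necessity)

At P = 26.1, Y = 7169: Q = 111.324.
Holding P constant, ∂Q/∂Y = 1.96/(2√Y) = 0.0115744.
η_Y = (∂Q/∂Y)·(Y/Q) = 0.0115744 × (7169/111.324) = 0.745.
Since 0 < η < 1, this is a necessity.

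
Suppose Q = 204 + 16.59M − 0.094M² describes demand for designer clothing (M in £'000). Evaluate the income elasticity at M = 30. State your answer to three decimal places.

0.532

At M = 30: Q = 617.1000.
dQ/dM = 16.59 − 0.188M = 10.95000.
η = (dQ/dM)·(M/Q) = 10.95000 × (30/617.1000) = 0.532.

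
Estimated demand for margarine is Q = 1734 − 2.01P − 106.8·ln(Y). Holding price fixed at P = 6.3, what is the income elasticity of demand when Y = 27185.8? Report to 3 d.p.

-0.169

At P = 6.3, Y = 27185.8: Q = 630.861.
Holding P constant, ∂Q/∂Y = -106.8/Y = -0.00392852.
η_Y = (∂Q/∂Y)·(Y/Q) = -0.00392852 × (27185.8/630.861) = -0.169.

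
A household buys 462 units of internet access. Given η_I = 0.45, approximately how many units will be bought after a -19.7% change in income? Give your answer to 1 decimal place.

421.0

%ΔQ ≈ η × %ΔI = 0.45 × (-19.7%) = -8.865%.
New Q ≈ 462 × (1 − 0.08865) = 421.0.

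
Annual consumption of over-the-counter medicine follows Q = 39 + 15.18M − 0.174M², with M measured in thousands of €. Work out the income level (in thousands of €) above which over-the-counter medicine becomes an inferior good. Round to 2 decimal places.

dQ/dM = 15.18 − 0.348M.
The good is inferior where dQ/dM < 0. Setting dQ/dM = 0 gives M = 15.18 / 0.348 = 43.62.

43.62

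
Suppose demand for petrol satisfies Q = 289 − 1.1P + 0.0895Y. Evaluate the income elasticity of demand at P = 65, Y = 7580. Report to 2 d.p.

0.76

At P = 65, Y = 7580: Q = 895.910.
Holding P constant, ∂Q/∂Y = 0.0895.
η_Y = (∂Q/∂Y)·(Y/Q) = 0.0895 × (7580/895.910) = 0.76.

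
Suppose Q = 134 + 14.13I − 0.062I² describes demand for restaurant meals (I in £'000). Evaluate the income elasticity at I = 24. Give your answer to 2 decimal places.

At I = 24: Q = 437.4080.
dQ/dI = 14.13 − 0.124I = 11.15400.
η = (dQ/dI)·(I/Q) = 11.15400 × (24/437.4080) = 0.61.

0.61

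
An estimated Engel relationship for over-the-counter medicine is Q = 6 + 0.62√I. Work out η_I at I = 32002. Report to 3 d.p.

At I = 32002: Q = 116.912.
dQ/dI = 0.62/(2√I) = 0.0017329 at this income.
η = (dQ/dI)·(I/Q) = 0.0017329 × (32002/116.912) = 0.474.

0.474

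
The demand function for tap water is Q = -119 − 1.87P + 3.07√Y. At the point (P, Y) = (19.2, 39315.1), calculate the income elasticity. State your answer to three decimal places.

0.671

At P = 19.2, Y = 39315.1: Q = 453.817.
Holding P constant, ∂Q/∂Y = 3.07/(2√Y) = 0.00774156.
η_Y = (∂Q/∂Y)·(Y/Q) = 0.00774156 × (39315.1/453.817) = 0.671.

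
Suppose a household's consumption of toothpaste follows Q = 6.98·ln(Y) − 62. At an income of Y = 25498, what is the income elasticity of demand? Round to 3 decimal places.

At Y = 25498: Q = 8.822.
dQ/dY = 6.98/Y = 0.000273747 at this income.
η = (dQ/dY)·(Y/Q) = 0.000273747 × (25498/8.822) = 0.791.

0.791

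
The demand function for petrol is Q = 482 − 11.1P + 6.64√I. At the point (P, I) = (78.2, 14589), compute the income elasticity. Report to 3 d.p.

At P = 78.2, I = 14589: Q = 415.992.
Holding P constant, ∂Q/∂I = 6.64/(2√I) = 0.0274869.
η_I = (∂Q/∂I)·(I/Q) = 0.0274869 × (14589/415.992) = 0.964.

0.964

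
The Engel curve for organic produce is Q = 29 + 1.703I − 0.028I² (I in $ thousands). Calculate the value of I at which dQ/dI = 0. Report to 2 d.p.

30.41

dQ/dI = 1.703 − 0.056I.
The good is inferior where dQ/dI < 0. Setting dQ/dI = 0 gives I = 1.703 / 0.056 = 30.41.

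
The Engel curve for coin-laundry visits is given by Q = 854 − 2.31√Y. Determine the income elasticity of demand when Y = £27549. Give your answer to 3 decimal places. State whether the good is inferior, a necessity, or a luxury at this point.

-0.407 (inferior good)

At Y = 27549: Q = 470.589.
dQ/dY = -2.31/(2√Y) = -0.00695872 at this income.
η = (dQ/dY)·(Y/Q) = -0.00695872 × (27549/470.589) = -0.407.
Since η < 0, the good is an inferior good.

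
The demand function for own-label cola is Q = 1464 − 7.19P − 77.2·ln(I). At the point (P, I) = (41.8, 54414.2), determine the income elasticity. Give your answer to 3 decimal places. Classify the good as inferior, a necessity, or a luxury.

-0.240 (inferior good)

At P = 41.8, I = 54414.2: Q = 321.640.
Holding P constant, ∂Q/∂I = -77.2/I = -0.00141875.
η_I = (∂Q/∂I)·(I/Q) = -0.00141875 × (54414.2/321.640) = -0.240.
Since η < 0, this is an inferior good.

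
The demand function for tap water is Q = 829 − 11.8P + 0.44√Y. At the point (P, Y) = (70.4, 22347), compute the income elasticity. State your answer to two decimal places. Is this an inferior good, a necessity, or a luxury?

0.51 (necessity)

At P = 70.4, Y = 22347: Q = 64.055.
Holding P constant, ∂Q/∂Y = 0.44/(2√Y) = 0.00147168.
η_Y = (∂Q/∂Y)·(Y/Q) = 0.00147168 × (22347/64.055) = 0.51.
Since 0 < η < 1, this is a necessity.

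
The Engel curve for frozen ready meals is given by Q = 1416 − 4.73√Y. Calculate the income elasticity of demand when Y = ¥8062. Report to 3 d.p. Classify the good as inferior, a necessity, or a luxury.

At Y = 8062: Q = 991.300.
dQ/dY = -4.73/(2√Y) = -0.0263396 at this income.
η = (dQ/dY)·(Y/Q) = -0.0263396 × (8062/991.300) = -0.214.
Since η < 0, the good is an inferior good.

-0.214 (inferior good)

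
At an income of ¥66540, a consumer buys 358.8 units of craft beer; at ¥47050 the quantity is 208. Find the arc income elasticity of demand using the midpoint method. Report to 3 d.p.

ΔQ = 208 − 358.8 = -150.8; midpoint Q̄ = (358.8 + 208)/2 = 283.4.
ΔI = 47050 − 66540 = -19490; midpoint Ī = (66540 + 47050)/2 = 56795.
η = (ΔQ/Q̄) ÷ (ΔI/Ī) = (-150.8/283.4) ÷ (-19490/56795) = 1.551.

1.551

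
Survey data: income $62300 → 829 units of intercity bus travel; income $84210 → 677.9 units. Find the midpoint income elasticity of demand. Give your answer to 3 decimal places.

ΔQ = 677.9 − 829 = -151.1; midpoint Q̄ = (829 + 677.9)/2 = 753.45.
ΔI = 84210 − 62300 = 21910; midpoint Ī = (62300 + 84210)/2 = 73255.
η = (ΔQ/Q̄) ÷ (ΔI/Ī) = (-151.1/753.45) ÷ (21910/73255) = -0.671.

-0.671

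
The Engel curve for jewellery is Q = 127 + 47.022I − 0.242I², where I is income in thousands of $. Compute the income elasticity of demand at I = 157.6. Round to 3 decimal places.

-3.020

At I = 157.6: Q = 1526.9293.
dQ/dI = 47.022 − 0.484I = -29.25640.
η = (dQ/dI)·(I/Q) = -29.25640 × (157.6/1526.9293) = -3.020.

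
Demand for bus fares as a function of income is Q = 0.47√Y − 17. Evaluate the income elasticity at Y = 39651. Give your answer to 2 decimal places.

At Y = 39651: Q = 76.589.
dQ/dY = 0.47/(2√Y) = 0.00118016 at this income.
η = (dQ/dY)·(Y/Q) = 0.00118016 × (39651/76.589) = 0.61.

0.61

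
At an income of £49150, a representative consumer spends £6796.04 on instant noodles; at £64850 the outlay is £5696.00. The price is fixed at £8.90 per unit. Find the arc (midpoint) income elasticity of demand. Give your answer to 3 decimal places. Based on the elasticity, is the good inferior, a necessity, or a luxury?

With a constant price, Q₁ = 6796.04/8.90 = 763.600 and Q₂ = 5696.00/8.90 = 640.000 (equivalently, work directly with expenditure since P cancels).
Midpoint %ΔQ = (5696.00 − 6796.04)/6246.02 = -0.17612; midpoint %ΔI = (64850 − 49150)/57000 = 0.27544.
η = -0.17612 / 0.27544 = -0.639.
η < 0 ⇒ inferior good.

-0.639 (inferior good)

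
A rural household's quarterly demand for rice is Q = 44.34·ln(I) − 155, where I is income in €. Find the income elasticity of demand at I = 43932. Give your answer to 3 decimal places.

0.139

At I = 43932: Q = 319.012.
dQ/dI = 44.34/I = 0.00100929 at this income.
η = (dQ/dI)·(I/Q) = 0.00100929 × (43932/319.012) = 0.139.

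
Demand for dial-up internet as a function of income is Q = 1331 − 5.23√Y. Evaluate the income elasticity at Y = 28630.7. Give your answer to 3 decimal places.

At Y = 28630.7: Q = 446.052.
dQ/dY = -5.23/(2√Y) = -0.0154545 at this income.
η = (dQ/dY)·(Y/Q) = -0.0154545 × (28630.7/446.052) = -0.992.

-0.992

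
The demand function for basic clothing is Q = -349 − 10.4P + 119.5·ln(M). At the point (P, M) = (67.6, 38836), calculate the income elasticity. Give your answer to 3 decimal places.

At P = 67.6, M = 38836: Q = 210.729.
Holding P constant, ∂Q/∂M = 119.5/M = 0.00307704.
η_M = (∂Q/∂M)·(M/Q) = 0.00307704 × (38836/210.729) = 0.567.

0.567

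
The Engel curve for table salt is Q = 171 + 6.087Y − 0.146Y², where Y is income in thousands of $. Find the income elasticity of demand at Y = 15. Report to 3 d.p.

0.112

At Y = 15: Q = 229.4550.
dQ/dY = 6.087 − 0.292Y = 1.70700.
η = (dQ/dY)·(Y/Q) = 1.70700 × (15/229.4550) = 0.112.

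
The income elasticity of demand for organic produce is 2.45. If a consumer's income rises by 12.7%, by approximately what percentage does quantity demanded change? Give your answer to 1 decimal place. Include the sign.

%ΔQ ≈ η × %ΔI = 2.45 × 12.7% = 31.1%.

31.1%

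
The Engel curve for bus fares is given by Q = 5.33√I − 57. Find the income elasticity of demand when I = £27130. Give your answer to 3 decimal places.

At I = 27130: Q = 820.914.
dQ/dI = 5.33/(2√I) = 0.0161798 at this income.
η = (dQ/dI)·(I/Q) = 0.0161798 × (27130/820.914) = 0.535.

0.535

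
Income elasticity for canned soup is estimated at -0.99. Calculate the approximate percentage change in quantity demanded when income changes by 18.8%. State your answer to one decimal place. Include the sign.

-18.6%

%ΔQ ≈ η × %ΔI = -0.99 × 18.8% = -18.6%.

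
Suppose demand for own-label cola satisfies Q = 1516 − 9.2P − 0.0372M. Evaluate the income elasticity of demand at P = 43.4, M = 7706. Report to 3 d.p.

-0.345

At P = 43.4, M = 7706: Q = 830.057.
Holding P constant, ∂Q/∂M = −0.0372.
η_M = (∂Q/∂M)·(M/Q) = -0.0372 × (7706/830.057) = -0.345.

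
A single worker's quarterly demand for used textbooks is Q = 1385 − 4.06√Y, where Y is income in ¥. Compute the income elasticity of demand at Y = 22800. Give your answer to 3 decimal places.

-0.397

At Y = 22800: Q = 771.953.
dQ/dY = -4.06/(2√Y) = -0.013444 at this income.
η = (dQ/dY)·(Y/Q) = -0.013444 × (22800/771.953) = -0.397.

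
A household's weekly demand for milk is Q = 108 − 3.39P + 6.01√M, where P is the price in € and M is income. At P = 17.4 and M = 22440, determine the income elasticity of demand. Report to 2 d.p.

At P = 17.4, M = 22440: Q = 949.311.
Holding P constant, ∂Q/∂M = 6.01/(2√M) = 0.0200601.
η_M = (∂Q/∂M)·(M/Q) = 0.0200601 × (22440/949.311) = 0.47.

0.47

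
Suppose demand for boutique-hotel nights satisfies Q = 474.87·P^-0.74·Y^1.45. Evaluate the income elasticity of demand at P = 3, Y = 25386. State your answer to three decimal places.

For a multiplicative demand Q = A·P^α·Y^β, the income elasticity is β everywhere.
Here β = 1.45, so η = 1.450.

1.450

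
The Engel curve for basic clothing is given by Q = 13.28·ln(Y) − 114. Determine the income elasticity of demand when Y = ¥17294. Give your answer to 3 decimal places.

At Y = 17294: Q = 15.588.
dQ/dY = 13.28/Y = 0.000767896 at this income.
η = (dQ/dY)·(Y/Q) = 0.000767896 × (17294/15.588) = 0.852.

0.852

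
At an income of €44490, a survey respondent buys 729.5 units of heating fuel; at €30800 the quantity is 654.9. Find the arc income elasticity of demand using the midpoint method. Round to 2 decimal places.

0.30

ΔQ = 654.9 − 729.5 = -74.6; midpoint Q̄ = (729.5 + 654.9)/2 = 692.2.
ΔI = 30800 − 44490 = -13690; midpoint Ī = (44490 + 30800)/2 = 37645.
η = (ΔQ/Q̄) ÷ (ΔI/Ī) = (-74.6/692.2) ÷ (-13690/37645) = 0.30.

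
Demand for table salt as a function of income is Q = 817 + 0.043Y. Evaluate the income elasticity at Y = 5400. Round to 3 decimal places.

0.221

At Y = 5400: Q = 1049.200.
dQ/dY = 0.043.
η = (dQ/dY)·(Y/Q) = 0.043 × (5400/1049.200) = 0.221.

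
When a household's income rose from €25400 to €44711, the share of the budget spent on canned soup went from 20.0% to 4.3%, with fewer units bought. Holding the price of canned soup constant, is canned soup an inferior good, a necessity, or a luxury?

Quantity demanded falls as income rises, so η < 0.

inferior good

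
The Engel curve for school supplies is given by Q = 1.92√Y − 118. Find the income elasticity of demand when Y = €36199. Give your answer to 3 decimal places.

0.739

At Y = 36199: Q = 247.300.
dQ/dY = 1.92/(2√Y) = 0.00504572 at this income.
η = (dQ/dY)·(Y/Q) = 0.00504572 × (36199/247.300) = 0.739.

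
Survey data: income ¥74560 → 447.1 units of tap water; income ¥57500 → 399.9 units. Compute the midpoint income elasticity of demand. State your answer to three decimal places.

0.431

ΔQ = 399.9 − 447.1 = -47.2; midpoint Q̄ = (447.1 + 399.9)/2 = 423.5.
ΔI = 57500 − 74560 = -17060; midpoint Ī = (74560 + 57500)/2 = 66030.
η = (ΔQ/Q̄) ÷ (ΔI/Ī) = (-47.2/423.5) ÷ (-17060/66030) = 0.431.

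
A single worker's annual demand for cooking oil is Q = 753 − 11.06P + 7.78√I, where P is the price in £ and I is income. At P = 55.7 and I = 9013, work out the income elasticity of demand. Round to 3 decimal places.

At P = 55.7, I = 9013: Q = 875.566.
Holding P constant, ∂Q/∂I = 7.78/(2√I) = 0.0409746.
η_I = (∂Q/∂I)·(I/Q) = 0.0409746 × (9013/875.566) = 0.422.

0.422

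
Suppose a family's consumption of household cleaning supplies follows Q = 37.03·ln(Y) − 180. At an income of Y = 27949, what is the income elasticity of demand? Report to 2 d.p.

0.19

At Y = 27949: Q = 199.118.
dQ/dY = 37.03/Y = 0.00132491 at this income.
η = (dQ/dY)·(Y/Q) = 0.00132491 × (27949/199.118) = 0.19.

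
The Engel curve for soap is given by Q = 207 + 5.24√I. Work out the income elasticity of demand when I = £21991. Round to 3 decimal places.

At I = 21991: Q = 984.059.
dQ/dI = 5.24/(2√I) = 0.0176677 at this income.
η = (dQ/dI)·(I/Q) = 0.0176677 × (21991/984.059) = 0.395.

0.395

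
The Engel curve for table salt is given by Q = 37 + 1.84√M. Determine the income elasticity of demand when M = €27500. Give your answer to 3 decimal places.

At M = 27500: Q = 342.129.
dQ/dM = 1.84/(2√M) = 0.00554781 at this income.
η = (dQ/dM)·(M/Q) = 0.00554781 × (27500/342.129) = 0.446.

0.446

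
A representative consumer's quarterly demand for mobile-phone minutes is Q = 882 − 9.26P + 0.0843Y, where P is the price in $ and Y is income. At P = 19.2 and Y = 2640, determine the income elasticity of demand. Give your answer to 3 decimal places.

At P = 19.2, Y = 2640: Q = 926.760.
Holding P constant, ∂Q/∂Y = 0.0843.
η_Y = (∂Q/∂Y)·(Y/Q) = 0.0843 × (2640/926.760) = 0.240.

0.240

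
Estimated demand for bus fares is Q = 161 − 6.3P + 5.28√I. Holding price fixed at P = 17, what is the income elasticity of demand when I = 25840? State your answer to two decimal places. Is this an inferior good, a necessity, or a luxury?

0.47 (necessity)

At P = 17, I = 25840: Q = 902.651.
Holding P constant, ∂Q/∂I = 5.28/(2√I) = 0.0164232.
η_I = (∂Q/∂I)·(I/Q) = 0.0164232 × (25840/902.651) = 0.47.
Since 0 < η < 1, this is a necessity.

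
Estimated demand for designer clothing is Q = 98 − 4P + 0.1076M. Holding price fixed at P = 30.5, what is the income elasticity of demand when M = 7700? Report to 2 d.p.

At P = 30.5, M = 7700: Q = 804.520.
Holding P constant, ∂Q/∂M = 0.1076.
η_M = (∂Q/∂M)·(M/Q) = 0.1076 × (7700/804.520) = 1.03.

1.03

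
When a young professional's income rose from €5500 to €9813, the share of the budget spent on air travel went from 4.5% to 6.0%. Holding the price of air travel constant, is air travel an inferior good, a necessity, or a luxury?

luxury

The budget share rises as income rises, so η > 1.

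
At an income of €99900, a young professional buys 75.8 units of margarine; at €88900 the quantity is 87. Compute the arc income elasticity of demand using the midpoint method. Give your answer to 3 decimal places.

ΔQ = 87 − 75.8 = 11.2; midpoint Q̄ = (75.8 + 87)/2 = 81.4.
ΔI = 88900 − 99900 = -11000; midpoint Ī = (99900 + 88900)/2 = 94400.
η = (ΔQ/Q̄) ÷ (ΔI/Ī) = (11.2/81.4) ÷ (-11000/94400) = -1.181.

-1.181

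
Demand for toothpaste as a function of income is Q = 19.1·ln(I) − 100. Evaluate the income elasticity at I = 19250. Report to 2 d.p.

0.22

At I = 19250: Q = 88.427.
dQ/dI = 19.1/I = 0.000992208 at this income.
η = (dQ/dI)·(I/Q) = 0.000992208 × (19250/88.427) = 0.22.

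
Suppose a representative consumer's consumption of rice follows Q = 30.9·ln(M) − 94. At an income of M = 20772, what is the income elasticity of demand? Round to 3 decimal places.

0.145

At M = 20772: Q = 213.188.
dQ/dM = 30.9/M = 0.00148758 at this income.
η = (dQ/dM)·(M/Q) = 0.00148758 × (20772/213.188) = 0.145.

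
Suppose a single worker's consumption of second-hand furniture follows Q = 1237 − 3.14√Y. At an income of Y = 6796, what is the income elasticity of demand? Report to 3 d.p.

At Y = 6796: Q = 978.145.
dQ/dY = -3.14/(2√Y) = -0.0190446 at this income.
η = (dQ/dY)·(Y/Q) = -0.0190446 × (6796/978.145) = -0.132.

-0.132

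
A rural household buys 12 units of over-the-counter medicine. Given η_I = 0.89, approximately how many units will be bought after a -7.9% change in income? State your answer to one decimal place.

11.2

%ΔQ ≈ η × %ΔI = 0.89 × (-7.9%) = -7.031%.
New Q ≈ 12 × (1 − 0.07031) = 11.2.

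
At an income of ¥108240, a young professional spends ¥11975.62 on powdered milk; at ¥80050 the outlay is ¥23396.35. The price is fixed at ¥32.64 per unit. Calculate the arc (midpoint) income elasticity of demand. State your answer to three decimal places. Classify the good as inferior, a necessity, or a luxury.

-2.157 (inferior good)

With a constant price, Q₁ = 11975.62/32.64 = 366.900 and Q₂ = 23396.35/32.64 = 716.800 (equivalently, work directly with expenditure since P cancels).
Midpoint %ΔQ = (23396.35 − 11975.62)/17685.99 = 0.64575; midpoint %ΔI = (80050 − 108240)/94145 = -0.29943.
η = 0.64575 / -0.29943 = -2.157.
η < 0 ⇒ inferior good.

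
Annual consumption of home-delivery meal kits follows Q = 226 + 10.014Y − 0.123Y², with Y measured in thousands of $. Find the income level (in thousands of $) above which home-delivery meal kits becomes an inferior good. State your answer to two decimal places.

40.71

dQ/dY = 10.014 − 0.246Y.
The good is inferior where dQ/dY < 0. Setting dQ/dY = 0 gives Y = 10.014 / 0.246 = 40.71.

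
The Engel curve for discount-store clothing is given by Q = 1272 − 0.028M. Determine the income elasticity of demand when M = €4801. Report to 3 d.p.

At M = 4801: Q = 1137.572.
dQ/dM = −0.028.
η = (dQ/dM)·(M/Q) = -0.028 × (4801/1137.572) = -0.118.

-0.118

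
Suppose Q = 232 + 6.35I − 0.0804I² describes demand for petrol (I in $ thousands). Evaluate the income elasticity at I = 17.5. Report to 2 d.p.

0.19

At I = 17.5: Q = 318.5025.
dQ/dI = 6.35 − 0.1608I = 3.53600.
η = (dQ/dI)·(I/Q) = 3.53600 × (17.5/318.5025) = 0.19.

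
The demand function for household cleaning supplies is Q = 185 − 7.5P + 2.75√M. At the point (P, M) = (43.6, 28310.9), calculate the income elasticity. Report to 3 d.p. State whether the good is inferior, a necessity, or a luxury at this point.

0.721 (necessity)

At P = 43.6, M = 28310.9: Q = 320.711.
Holding P constant, ∂Q/∂M = 2.75/(2√M) = 0.00817195.
η_M = (∂Q/∂M)·(M/Q) = 0.00817195 × (28310.9/320.711) = 0.721.
Since 0 < η < 1, this is a necessity.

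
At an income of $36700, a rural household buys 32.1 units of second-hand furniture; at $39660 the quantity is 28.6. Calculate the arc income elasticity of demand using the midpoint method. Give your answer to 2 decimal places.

ΔQ = 28.6 − 32.1 = -3.5; midpoint Q̄ = (32.1 + 28.6)/2 = 30.35.
ΔI = 39660 − 36700 = 2960; midpoint Ī = (36700 + 39660)/2 = 38180.
η = (ΔQ/Q̄) ÷ (ΔI/Ī) = (-3.5/30.35) ÷ (2960/38180) = -1.49.

-1.49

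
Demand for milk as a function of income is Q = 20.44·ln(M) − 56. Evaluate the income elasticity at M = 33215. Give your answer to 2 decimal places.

At M = 33215: Q = 156.796.
dQ/dM = 20.44/M = 0.000615385 at this income.
η = (dQ/dM)·(M/Q) = 0.000615385 × (33215/156.796) = 0.13.

0.13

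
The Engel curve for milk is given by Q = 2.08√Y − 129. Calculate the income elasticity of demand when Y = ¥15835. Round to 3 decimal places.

0.986

At Y = 15835: Q = 132.741.
dQ/dY = 2.08/(2√Y) = 0.00826465 at this income.
η = (dQ/dY)·(Y/Q) = 0.00826465 × (15835/132.741) = 0.986.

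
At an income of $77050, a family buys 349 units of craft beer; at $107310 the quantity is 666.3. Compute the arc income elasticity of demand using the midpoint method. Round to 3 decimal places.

ΔQ = 666.3 − 349 = 317.3; midpoint Q̄ = (349 + 666.3)/2 = 507.65.
ΔI = 107310 − 77050 = 30260; midpoint Ī = (77050 + 107310)/2 = 92180.
η = (ΔQ/Q̄) ÷ (ΔI/Ī) = (317.3/507.65) ÷ (30260/92180) = 1.904.

1.904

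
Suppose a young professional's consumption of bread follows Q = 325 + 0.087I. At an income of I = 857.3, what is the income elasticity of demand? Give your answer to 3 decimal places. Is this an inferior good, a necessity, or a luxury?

At I = 857.3: Q = 399.585.
dQ/dI = 0.087.
η = (dQ/dI)·(I/Q) = 0.087 × (857.3/399.585) = 0.187.
Since 0 < η < 1, the good is a necessity.

0.187 (necessity)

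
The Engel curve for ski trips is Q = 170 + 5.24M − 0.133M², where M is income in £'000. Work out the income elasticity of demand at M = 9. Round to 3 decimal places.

0.124

At M = 9: Q = 206.3870.
dQ/dM = 5.24 − 0.266M = 2.84600.
η = (dQ/dM)·(M/Q) = 2.84600 × (9/206.3870) = 0.124.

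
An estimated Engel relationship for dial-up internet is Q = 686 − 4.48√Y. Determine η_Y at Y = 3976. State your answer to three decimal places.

At Y = 3976: Q = 403.511.
dQ/dY = -4.48/(2√Y) = -0.0355242 at this income.
η = (dQ/dY)·(Y/Q) = -0.0355242 × (3976/403.511) = -0.350.

-0.350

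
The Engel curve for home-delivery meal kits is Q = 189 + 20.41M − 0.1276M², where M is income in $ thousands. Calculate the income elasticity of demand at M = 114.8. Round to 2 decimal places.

At M = 114.8: Q = 850.4225.
dQ/dM = 20.41 − 0.2552M = -8.88696.
η = (dQ/dM)·(M/Q) = -8.88696 × (114.8/850.4225) = -1.20.

-1.20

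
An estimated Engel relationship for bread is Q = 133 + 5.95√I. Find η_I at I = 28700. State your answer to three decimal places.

At I = 28700: Q = 1140.994.
dQ/dI = 5.95/(2√I) = 0.0175609 at this income.
η = (dQ/dI)·(I/Q) = 0.0175609 × (28700/1140.994) = 0.442.

0.442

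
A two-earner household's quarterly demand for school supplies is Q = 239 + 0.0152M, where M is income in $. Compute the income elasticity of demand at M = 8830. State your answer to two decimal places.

0.36

At M = 8830: Q = 373.216.
dQ/dM = 0.0152.
η = (dQ/dM)·(M/Q) = 0.0152 × (8830/373.216) = 0.36.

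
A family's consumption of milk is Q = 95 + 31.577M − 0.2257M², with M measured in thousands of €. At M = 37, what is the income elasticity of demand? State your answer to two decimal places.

At M = 37: Q = 954.3657.
dQ/dM = 31.577 − 0.4514M = 14.87520.
η = (dQ/dM)·(M/Q) = 14.87520 × (37/954.3657) = 0.58.

0.58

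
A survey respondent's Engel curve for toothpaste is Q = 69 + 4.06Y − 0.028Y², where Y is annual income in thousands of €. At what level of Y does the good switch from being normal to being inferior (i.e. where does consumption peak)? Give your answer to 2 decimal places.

dQ/dY = 4.06 − 0.056Y.
The good is inferior where dQ/dY < 0. Setting dQ/dY = 0 gives Y = 4.06 / 0.056 = 72.50.

72.50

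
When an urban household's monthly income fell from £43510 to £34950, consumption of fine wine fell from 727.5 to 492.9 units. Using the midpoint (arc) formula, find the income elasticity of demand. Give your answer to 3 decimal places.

ΔQ = 492.9 − 727.5 = -234.6; midpoint Q̄ = (727.5 + 492.9)/2 = 610.2.
ΔI = 34950 − 43510 = -8560; midpoint Ī = (43510 + 34950)/2 = 39230.
η = (ΔQ/Q̄) ÷ (ΔI/Ī) = (-234.6/610.2) ÷ (-8560/39230) = 1.762.

1.762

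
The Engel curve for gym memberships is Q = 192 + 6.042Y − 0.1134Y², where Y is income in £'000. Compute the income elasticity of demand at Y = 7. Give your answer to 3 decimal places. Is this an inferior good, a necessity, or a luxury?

0.136 (necessity)

At Y = 7: Q = 228.7374.
dQ/dY = 6.042 − 0.2268Y = 4.45440.
η = (dQ/dY)·(Y/Q) = 4.45440 × (7/228.7374) = 0.136.
0 < η < 1 ⇒ necessity.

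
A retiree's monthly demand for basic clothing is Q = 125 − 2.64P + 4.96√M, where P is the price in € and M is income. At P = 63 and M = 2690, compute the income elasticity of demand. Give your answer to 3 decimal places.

At P = 63, M = 2690: Q = 215.931.
Holding P constant, ∂Q/∂M = 4.96/(2√M) = 0.0478163.
η_M = (∂Q/∂M)·(M/Q) = 0.0478163 × (2690/215.931) = 0.596.

0.596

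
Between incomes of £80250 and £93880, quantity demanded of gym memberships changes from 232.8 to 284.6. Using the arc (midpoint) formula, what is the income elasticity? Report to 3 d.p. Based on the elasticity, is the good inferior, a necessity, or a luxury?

ΔQ = 284.6 − 232.8 = 51.8; midpoint Q̄ = (232.8 + 284.6)/2 = 258.7.
ΔI = 93880 − 80250 = 13630; midpoint Ī = (80250 + 93880)/2 = 87065.
η = (ΔQ/Q̄) ÷ (ΔI/Ī) = (51.8/258.7) ÷ (13630/87065) = 1.279.
η > 1 ⇒ luxury.

1.279 (luxury)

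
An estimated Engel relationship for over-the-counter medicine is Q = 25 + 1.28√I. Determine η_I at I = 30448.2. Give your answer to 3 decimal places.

At I = 30448.2: Q = 248.352.
dQ/dI = 1.28/(2√I) = 0.00366775 at this income.
η = (dQ/dI)·(I/Q) = 0.00366775 × (30448.2/248.352) = 0.450.

0.450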